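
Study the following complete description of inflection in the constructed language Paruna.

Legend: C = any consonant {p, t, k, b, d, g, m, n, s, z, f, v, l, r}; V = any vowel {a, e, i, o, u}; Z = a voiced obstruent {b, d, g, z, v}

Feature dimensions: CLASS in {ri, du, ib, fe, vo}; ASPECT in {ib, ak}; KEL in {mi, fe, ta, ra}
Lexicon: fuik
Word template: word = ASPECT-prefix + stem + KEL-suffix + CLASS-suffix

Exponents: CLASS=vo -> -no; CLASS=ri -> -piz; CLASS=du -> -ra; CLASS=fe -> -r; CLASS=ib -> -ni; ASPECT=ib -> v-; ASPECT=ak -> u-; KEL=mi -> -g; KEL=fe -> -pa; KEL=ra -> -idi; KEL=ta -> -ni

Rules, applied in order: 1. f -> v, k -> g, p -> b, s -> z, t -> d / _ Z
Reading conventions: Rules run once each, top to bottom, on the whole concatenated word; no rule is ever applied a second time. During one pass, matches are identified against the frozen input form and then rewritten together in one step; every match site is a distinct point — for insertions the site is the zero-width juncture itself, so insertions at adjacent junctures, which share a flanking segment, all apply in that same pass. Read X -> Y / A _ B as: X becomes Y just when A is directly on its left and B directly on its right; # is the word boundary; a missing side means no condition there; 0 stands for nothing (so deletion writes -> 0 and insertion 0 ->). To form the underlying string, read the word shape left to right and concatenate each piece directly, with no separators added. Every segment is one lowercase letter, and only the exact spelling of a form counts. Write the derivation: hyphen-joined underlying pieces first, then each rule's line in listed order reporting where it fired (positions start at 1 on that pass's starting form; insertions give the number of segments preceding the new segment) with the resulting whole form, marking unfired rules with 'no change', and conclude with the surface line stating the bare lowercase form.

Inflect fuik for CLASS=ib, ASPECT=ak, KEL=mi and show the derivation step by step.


underlying: u-fuik-g-ni
1. f -> v, k -> g, p -> b, s -> z, t -> d / _ Z: fires at position(s) 5: ufuiggni
surface: ufuiggni


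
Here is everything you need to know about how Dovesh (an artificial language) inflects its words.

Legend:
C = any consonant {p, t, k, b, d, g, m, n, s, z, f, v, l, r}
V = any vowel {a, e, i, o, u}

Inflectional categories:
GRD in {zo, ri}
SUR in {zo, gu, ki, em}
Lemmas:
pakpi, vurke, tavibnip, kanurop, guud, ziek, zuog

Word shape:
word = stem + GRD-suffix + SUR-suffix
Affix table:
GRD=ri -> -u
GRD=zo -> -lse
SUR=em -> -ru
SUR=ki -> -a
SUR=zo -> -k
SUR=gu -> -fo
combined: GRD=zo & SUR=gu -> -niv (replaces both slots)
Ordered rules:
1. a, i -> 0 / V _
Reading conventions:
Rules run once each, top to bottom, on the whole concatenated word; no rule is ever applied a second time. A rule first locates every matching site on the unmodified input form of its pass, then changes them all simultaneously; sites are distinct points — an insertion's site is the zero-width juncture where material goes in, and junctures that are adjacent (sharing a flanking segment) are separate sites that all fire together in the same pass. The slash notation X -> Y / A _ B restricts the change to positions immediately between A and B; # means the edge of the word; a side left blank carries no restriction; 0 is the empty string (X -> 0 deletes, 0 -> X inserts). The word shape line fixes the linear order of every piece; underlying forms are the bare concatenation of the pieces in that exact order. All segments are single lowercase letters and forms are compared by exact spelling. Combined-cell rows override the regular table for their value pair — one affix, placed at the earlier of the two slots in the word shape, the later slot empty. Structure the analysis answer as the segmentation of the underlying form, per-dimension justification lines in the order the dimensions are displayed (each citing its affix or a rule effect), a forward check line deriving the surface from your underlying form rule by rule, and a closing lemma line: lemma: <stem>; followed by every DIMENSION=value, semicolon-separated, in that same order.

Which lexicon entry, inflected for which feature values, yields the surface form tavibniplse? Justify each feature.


underlying: tavibnip-lse-a
GRD=zo - signalled by the affix -lse
SUR=ki - signalled by the affix -a
check: tavibniplsea -> tavibniplse
lemma: tavibnip; GRD=zo; SUR=ki


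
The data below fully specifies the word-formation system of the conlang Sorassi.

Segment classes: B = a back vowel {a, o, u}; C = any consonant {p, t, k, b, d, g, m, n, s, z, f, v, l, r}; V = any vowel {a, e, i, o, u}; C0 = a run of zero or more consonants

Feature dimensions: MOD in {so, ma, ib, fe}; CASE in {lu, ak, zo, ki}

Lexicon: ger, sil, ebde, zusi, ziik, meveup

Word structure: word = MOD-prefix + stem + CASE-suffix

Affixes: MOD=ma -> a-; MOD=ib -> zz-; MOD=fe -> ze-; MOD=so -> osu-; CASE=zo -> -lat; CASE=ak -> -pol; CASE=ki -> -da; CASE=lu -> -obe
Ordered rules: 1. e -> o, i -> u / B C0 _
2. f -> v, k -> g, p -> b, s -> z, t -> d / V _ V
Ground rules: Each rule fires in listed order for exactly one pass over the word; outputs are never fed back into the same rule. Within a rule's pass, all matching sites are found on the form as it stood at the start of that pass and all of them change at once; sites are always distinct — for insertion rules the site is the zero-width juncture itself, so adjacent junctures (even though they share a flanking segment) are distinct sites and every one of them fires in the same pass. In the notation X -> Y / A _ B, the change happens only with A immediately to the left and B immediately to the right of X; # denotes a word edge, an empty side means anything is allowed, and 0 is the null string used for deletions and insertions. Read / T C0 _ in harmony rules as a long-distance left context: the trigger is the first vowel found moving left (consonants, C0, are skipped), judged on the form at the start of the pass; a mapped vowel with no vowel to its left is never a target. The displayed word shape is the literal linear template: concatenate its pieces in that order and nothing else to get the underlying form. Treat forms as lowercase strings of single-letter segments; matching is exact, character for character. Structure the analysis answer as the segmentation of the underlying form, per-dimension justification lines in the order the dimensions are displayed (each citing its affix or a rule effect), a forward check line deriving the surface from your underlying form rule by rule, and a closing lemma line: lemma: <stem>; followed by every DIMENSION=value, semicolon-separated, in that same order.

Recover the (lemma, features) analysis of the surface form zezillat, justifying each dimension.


underlying: ze-sil-lat
MOD=fe - signalled by the affix ze-
CASE=zo - signalled by the affix -lat
check: zesillat -> zesillat -> zezillat
lemma: sil; MOD=fe; CASE=zo


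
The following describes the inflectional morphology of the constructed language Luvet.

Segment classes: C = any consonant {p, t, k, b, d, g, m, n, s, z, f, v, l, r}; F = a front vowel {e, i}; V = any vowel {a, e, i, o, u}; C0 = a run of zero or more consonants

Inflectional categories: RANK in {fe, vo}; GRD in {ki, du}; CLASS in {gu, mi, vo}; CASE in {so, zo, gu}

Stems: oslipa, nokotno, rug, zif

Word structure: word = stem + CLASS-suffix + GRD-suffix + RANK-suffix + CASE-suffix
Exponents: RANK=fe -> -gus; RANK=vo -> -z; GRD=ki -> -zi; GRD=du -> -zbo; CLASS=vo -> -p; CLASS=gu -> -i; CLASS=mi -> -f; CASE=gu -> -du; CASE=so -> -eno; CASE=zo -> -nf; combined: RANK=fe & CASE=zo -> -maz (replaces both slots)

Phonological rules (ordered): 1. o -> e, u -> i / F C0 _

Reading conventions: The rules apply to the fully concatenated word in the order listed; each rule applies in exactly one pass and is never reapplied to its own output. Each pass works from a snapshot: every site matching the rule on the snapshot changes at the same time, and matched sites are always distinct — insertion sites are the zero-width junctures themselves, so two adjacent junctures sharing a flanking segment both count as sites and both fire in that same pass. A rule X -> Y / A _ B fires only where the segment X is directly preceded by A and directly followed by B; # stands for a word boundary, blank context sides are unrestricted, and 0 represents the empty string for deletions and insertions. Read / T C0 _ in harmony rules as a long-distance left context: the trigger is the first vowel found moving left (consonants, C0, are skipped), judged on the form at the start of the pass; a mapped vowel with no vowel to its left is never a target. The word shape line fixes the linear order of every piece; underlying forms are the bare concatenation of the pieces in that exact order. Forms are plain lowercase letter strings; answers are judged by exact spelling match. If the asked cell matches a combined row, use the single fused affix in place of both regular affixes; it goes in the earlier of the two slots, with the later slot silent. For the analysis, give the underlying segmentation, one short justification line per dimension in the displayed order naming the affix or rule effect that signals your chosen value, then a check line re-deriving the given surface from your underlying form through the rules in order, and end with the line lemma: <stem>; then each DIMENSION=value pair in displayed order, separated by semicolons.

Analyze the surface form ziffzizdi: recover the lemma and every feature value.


underlying: zif-f-zi-z-du
RANK=vo - signalled by the affix -z
GRD=ki - signalled by the affix -zi
CLASS=mi - signalled by the affix -f
CASE=gu - signalled by the affix -du
check: ziffzizdu -> ziffzizdi
lemma: zif; RANK=vo; GRD=ki; CLASS=mi; CASE=gu


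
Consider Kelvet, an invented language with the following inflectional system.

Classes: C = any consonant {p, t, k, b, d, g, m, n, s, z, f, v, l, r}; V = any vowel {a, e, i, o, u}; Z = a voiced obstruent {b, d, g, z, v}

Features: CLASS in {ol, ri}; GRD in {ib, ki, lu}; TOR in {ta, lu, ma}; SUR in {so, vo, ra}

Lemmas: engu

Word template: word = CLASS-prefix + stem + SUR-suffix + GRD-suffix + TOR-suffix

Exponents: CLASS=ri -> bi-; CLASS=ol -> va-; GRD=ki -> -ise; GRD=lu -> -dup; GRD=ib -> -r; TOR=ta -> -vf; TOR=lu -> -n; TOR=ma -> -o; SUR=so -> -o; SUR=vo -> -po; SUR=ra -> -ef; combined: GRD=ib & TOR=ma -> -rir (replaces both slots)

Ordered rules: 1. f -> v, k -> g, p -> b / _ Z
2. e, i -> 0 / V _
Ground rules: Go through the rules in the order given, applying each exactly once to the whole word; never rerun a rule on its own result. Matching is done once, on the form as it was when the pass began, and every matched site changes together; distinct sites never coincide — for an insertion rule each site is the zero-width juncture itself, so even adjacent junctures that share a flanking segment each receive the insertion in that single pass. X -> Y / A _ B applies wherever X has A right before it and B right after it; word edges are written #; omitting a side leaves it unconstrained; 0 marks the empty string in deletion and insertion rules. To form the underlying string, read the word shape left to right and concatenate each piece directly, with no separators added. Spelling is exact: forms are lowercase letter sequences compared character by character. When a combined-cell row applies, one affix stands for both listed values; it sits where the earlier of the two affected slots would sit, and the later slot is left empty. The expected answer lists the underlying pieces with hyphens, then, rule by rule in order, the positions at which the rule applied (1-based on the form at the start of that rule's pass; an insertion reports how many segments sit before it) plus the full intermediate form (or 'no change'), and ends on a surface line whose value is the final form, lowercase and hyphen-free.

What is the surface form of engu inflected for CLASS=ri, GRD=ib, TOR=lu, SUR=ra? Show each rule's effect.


underlying: bi-engu-ef-r-n
1. f -> v, k -> g, p -> b / _ Z: no change
2. e, i -> 0 / V _: fires at position(s) 3, 7: bingufrn
surface: bingufrn


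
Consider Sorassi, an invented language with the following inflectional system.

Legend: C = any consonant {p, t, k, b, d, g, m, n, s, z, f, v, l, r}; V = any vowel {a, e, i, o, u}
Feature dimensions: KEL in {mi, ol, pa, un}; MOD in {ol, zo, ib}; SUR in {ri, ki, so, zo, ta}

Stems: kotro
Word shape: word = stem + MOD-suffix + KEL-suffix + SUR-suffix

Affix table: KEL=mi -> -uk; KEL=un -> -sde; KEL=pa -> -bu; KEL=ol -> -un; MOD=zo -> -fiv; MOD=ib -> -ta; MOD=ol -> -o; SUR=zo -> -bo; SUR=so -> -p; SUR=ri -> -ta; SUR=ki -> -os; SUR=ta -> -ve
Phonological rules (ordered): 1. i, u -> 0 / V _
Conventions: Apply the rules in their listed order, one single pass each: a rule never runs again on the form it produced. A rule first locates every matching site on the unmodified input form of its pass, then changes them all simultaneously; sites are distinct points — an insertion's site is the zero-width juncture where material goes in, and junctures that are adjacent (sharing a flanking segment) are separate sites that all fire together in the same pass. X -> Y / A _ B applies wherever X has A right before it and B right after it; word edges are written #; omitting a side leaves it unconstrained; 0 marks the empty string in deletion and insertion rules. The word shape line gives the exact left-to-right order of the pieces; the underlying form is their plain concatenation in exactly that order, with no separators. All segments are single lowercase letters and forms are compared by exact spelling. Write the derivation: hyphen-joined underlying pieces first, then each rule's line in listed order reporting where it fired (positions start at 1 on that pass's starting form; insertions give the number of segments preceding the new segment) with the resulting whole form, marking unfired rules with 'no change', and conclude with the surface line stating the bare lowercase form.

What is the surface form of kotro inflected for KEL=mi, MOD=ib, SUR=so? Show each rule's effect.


underlying: kotro-ta-uk-p
1. i, u -> 0 / V _: fires at position(s) 8: kotrotakp
surface: kotrotakp


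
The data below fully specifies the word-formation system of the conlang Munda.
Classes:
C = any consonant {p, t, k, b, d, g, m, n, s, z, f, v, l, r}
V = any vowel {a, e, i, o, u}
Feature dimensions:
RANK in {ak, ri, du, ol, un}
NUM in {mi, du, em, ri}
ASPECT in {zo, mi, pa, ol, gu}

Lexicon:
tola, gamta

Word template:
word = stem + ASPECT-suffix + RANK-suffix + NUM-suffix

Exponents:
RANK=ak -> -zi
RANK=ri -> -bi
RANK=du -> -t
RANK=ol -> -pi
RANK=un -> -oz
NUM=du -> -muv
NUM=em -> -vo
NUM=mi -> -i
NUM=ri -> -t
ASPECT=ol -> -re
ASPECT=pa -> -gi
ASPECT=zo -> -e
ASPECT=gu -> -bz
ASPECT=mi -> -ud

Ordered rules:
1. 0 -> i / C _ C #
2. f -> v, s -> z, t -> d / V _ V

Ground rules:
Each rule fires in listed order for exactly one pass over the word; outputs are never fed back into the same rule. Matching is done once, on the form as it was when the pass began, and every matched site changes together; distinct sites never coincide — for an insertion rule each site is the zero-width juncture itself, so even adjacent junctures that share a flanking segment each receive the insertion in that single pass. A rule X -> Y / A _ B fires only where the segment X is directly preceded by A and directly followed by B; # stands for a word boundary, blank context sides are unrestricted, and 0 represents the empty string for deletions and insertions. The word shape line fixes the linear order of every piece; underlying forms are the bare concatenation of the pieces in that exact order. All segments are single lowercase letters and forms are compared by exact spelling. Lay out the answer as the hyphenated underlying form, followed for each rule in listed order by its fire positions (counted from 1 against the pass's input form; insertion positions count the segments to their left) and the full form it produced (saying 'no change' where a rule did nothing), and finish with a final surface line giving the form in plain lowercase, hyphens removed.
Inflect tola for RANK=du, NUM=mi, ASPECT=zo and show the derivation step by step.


underlying: tola-e-t-i
1. 0 -> i / C _ C #: no change
2. f -> v, s -> z, t -> d / V _ V: fires at position(s) 6: tolaedi
surface: tolaedi


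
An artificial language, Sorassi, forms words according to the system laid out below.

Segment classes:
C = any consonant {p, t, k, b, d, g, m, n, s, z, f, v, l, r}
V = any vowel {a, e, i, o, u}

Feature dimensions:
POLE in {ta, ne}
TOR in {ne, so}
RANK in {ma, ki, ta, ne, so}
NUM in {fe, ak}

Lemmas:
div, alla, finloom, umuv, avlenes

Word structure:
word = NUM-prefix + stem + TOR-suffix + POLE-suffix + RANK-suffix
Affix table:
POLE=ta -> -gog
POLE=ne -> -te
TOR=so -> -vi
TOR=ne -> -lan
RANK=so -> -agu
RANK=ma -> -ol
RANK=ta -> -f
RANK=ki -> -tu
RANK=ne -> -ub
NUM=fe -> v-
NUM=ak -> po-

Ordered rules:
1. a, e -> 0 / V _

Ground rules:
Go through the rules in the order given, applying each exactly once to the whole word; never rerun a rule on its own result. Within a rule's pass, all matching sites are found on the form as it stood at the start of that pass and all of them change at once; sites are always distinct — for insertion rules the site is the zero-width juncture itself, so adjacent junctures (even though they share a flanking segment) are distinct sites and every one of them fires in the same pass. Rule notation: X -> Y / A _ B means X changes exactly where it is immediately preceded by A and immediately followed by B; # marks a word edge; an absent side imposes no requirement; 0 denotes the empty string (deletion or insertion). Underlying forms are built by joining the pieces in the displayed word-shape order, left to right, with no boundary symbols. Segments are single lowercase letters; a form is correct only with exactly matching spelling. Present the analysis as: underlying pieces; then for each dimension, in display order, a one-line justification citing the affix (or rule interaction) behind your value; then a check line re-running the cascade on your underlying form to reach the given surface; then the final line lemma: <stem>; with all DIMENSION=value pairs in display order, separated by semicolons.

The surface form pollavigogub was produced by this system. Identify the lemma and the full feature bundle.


underlying: po-alla-vi-gog-ub
POLE=ta - signalled by the affix -gog
TOR=so - signalled by the affix -vi
RANK=ne - signalled by the affix -ub
NUM=ak - signalled by the affix po-
check: poallavigogub -> pollavigogub
lemma: alla; POLE=ta; TOR=so; RANK=ne; NUM=ak


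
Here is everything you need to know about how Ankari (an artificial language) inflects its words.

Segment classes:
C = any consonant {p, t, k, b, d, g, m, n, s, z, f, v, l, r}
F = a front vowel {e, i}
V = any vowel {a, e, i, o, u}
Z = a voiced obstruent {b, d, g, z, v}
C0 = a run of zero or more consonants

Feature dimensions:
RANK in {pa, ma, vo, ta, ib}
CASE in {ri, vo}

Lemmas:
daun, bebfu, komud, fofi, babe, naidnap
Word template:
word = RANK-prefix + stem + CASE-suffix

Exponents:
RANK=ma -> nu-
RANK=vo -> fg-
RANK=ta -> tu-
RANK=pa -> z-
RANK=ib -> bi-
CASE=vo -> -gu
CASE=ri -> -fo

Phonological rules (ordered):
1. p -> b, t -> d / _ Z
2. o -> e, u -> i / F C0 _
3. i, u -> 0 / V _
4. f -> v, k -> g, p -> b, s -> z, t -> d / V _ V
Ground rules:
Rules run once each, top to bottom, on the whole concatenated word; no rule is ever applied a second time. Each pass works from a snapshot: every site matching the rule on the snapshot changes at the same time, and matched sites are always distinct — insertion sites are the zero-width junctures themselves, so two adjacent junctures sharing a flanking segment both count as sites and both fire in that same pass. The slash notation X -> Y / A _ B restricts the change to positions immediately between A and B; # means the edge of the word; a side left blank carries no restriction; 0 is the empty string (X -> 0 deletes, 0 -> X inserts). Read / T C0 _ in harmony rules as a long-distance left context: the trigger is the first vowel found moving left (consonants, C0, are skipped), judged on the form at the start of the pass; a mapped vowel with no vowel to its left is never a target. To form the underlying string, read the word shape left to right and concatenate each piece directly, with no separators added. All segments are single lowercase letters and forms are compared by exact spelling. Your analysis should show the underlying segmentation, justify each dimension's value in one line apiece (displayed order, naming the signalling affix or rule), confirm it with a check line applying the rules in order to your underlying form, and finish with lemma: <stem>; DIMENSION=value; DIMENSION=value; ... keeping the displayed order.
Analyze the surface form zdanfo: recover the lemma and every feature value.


underlying: z-daun-fo
RANK=pa - signalled by the affix z-
CASE=ri - signalled by the affix -fo
check: zdaunfo -> zdaunfo -> zdaunfo -> zdanfo -> zdanfo
lemma: daun; RANK=pa; CASE=ri


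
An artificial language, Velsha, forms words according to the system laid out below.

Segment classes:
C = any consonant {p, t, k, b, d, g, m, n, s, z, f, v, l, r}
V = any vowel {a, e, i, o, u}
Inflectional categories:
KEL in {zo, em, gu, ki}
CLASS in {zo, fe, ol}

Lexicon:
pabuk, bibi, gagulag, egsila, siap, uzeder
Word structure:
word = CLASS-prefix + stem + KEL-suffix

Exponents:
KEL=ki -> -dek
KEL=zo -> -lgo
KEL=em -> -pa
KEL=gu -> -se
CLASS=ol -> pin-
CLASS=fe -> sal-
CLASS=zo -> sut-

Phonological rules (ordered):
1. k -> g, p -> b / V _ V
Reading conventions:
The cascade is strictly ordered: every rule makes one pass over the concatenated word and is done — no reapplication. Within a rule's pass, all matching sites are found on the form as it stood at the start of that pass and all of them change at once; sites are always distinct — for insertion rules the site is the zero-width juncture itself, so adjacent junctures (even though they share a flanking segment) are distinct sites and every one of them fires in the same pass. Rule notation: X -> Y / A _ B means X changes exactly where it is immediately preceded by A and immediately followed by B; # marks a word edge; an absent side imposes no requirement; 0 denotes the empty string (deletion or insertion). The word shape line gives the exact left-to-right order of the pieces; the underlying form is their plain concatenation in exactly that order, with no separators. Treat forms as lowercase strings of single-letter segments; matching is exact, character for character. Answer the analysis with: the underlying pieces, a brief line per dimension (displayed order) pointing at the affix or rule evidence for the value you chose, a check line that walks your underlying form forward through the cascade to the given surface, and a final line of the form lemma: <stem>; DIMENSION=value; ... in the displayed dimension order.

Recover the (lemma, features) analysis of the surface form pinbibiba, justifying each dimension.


underlying: pin-bibi-pa
KEL=em - signalled by the affix -pa
CLASS=ol - signalled by the affix pin-
check: pinbibipa -> pinbibiba
lemma: bibi; KEL=em; CLASS=ol


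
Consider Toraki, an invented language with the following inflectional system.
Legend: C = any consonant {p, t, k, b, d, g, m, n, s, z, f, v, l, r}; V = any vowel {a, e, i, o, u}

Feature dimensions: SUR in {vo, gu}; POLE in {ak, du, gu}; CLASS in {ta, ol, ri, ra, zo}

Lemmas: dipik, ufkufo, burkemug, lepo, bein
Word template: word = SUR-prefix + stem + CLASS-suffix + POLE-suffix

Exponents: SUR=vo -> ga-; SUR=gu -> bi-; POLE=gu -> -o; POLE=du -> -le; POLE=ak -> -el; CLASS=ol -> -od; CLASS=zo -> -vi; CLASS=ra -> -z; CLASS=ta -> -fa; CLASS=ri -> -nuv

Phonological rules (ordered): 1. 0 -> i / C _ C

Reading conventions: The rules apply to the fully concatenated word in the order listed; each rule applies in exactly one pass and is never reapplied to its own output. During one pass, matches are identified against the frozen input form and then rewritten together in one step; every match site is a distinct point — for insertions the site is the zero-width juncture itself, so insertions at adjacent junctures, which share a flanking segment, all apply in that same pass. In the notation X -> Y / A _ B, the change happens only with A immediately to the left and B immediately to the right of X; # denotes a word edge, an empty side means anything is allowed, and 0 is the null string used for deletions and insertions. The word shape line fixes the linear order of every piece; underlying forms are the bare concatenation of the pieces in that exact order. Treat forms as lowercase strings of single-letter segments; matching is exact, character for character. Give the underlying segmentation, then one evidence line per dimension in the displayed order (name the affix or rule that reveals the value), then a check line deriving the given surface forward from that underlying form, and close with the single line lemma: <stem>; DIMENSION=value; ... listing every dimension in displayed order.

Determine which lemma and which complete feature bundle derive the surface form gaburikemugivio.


underlying: ga-burkemug-vi-o
SUR=vo - signalled by the affix ga-
POLE=gu - signalled by the affix -o
CLASS=zo - signalled by the affix -vi
check: gaburkemugvio -> gaburikemugivio
lemma: burkemug; SUR=vo; POLE=gu; CLASS=zo


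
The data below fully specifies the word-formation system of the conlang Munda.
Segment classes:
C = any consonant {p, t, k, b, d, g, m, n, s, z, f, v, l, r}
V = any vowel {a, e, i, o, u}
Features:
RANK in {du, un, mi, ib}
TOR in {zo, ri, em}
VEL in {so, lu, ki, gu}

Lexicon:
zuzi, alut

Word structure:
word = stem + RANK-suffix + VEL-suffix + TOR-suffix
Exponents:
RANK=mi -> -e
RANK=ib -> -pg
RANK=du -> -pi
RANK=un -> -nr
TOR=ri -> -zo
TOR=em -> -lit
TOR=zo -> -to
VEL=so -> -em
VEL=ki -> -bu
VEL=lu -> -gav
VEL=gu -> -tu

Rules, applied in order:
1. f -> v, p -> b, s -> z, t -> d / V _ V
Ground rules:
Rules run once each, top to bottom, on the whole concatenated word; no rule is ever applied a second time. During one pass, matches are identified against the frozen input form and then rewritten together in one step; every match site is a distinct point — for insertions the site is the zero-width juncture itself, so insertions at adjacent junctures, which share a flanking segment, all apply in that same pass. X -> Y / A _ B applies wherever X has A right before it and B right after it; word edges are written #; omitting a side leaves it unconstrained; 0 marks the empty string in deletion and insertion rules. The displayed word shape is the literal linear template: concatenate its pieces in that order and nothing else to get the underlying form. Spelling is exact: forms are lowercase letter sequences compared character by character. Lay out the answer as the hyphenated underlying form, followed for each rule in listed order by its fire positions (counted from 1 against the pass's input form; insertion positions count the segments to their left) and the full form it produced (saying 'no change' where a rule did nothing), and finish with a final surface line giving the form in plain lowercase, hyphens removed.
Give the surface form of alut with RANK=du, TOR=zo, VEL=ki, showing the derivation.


underlying: alut-pi-bu-to
1. f -> v, p -> b, s -> z, t -> d / V _ V: fires at position(s) 9: alutpibudo
surface: alutpibudo


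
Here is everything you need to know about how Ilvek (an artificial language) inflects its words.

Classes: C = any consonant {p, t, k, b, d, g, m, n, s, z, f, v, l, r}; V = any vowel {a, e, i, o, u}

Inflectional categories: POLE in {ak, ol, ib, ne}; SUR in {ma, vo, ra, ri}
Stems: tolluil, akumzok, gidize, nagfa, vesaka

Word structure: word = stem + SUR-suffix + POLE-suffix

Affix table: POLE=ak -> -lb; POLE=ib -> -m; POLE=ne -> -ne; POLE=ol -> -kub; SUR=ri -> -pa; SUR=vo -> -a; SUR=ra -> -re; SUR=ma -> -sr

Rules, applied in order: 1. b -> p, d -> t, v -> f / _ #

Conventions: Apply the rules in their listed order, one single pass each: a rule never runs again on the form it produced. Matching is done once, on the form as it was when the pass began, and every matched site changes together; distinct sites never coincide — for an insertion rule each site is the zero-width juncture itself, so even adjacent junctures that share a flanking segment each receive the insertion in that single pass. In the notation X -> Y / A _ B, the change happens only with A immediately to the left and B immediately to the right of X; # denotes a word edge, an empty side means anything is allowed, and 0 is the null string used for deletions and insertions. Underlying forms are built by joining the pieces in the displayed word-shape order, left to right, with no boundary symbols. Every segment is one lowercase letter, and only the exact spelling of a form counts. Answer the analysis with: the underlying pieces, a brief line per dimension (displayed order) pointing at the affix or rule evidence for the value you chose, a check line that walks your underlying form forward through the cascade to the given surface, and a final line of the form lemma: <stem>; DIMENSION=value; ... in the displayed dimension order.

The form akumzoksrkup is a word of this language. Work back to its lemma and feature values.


underlying: akumzok-sr-kub
POLE=ol - signalled by the affix -kub
SUR=ma - signalled by the affix -sr
check: akumzoksrkub -> akumzoksrkup
lemma: akumzok; POLE=ol; SUR=ma


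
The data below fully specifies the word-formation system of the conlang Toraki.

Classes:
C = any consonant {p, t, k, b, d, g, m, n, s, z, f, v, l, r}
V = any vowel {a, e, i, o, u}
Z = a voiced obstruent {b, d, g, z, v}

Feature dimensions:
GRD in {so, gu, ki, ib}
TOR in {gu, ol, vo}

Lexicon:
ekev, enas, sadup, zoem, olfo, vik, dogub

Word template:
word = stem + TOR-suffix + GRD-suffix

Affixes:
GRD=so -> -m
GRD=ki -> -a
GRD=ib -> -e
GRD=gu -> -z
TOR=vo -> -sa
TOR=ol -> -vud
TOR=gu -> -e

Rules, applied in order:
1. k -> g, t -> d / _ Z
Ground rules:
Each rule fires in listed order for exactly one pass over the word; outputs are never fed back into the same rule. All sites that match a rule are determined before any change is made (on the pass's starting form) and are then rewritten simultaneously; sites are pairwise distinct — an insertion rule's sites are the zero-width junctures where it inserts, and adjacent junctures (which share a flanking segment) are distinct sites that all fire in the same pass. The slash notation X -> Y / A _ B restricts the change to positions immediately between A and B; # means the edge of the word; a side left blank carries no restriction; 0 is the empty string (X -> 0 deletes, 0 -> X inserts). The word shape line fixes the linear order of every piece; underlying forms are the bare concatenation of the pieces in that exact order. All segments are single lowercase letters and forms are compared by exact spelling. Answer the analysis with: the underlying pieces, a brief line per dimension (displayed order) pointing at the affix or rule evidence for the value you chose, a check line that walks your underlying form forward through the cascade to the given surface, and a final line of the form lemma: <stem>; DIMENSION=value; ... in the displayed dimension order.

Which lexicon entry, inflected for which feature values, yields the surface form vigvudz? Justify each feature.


underlying: vik-vud-z
GRD=gu - signalled by the affix -z
TOR=ol - signalled by the affix -vud
check: vikvudz -> vigvudz
lemma: vik; GRD=gu; TOR=ol


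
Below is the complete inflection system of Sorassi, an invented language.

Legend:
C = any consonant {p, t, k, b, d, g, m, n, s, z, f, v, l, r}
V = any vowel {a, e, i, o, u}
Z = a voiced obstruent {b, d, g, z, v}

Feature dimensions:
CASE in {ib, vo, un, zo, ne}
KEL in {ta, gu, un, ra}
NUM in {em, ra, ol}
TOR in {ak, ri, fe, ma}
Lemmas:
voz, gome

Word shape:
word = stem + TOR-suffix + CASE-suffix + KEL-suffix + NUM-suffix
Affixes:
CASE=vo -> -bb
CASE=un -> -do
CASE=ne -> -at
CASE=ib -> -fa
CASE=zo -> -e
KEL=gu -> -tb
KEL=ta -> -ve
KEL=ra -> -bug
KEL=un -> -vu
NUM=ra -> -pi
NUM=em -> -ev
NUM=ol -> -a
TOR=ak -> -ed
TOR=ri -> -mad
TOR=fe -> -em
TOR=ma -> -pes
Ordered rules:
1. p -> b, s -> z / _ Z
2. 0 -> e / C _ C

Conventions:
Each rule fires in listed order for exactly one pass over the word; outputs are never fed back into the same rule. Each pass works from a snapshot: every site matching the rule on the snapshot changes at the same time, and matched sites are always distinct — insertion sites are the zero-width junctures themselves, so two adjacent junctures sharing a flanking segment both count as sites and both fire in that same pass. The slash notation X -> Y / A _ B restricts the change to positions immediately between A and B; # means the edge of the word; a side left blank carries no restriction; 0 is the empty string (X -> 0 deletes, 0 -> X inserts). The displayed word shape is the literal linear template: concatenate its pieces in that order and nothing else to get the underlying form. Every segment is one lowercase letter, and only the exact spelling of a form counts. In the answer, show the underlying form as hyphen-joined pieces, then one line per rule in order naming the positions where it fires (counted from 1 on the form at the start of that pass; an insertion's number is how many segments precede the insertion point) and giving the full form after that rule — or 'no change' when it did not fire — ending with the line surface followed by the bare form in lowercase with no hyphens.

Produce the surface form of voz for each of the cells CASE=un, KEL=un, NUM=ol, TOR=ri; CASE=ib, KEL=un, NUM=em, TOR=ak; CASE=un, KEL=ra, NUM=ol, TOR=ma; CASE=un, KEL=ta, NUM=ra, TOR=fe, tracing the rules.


cell CASE=un, KEL=un, NUM=ol, TOR=ri:
underlying: voz-mad-do-vu-a
1. p -> b, s -> z / _ Z: no change
2. 0 -> e / C _ C: inserts after position(s) 3, 6: vozemadedovua
surface: vozemadedovua

cell CASE=ib, KEL=un, NUM=em, TOR=ak:
underlying: voz-ed-fa-vu-ev
1. p -> b, s -> z / _ Z: no change
2. 0 -> e / C _ C: inserts after position(s) 5: vozedefavuev
surface: vozedefavuev

cell CASE=un, KEL=ra, NUM=ol, TOR=ma:
underlying: voz-pes-do-bug-a
1. p -> b, s -> z / _ Z: fires at position(s) 6: vozpezdobuga
2. 0 -> e / C _ C: inserts after position(s) 3, 6: vozepezedobuga
surface: vozepezedobuga

cell CASE=un, KEL=ta, NUM=ra, TOR=fe:
underlying: voz-em-do-ve-pi
1. p -> b, s -> z / _ Z: no change
2. 0 -> e / C _ C: inserts after position(s) 5: vozemedovepi
surface: vozemedovepi


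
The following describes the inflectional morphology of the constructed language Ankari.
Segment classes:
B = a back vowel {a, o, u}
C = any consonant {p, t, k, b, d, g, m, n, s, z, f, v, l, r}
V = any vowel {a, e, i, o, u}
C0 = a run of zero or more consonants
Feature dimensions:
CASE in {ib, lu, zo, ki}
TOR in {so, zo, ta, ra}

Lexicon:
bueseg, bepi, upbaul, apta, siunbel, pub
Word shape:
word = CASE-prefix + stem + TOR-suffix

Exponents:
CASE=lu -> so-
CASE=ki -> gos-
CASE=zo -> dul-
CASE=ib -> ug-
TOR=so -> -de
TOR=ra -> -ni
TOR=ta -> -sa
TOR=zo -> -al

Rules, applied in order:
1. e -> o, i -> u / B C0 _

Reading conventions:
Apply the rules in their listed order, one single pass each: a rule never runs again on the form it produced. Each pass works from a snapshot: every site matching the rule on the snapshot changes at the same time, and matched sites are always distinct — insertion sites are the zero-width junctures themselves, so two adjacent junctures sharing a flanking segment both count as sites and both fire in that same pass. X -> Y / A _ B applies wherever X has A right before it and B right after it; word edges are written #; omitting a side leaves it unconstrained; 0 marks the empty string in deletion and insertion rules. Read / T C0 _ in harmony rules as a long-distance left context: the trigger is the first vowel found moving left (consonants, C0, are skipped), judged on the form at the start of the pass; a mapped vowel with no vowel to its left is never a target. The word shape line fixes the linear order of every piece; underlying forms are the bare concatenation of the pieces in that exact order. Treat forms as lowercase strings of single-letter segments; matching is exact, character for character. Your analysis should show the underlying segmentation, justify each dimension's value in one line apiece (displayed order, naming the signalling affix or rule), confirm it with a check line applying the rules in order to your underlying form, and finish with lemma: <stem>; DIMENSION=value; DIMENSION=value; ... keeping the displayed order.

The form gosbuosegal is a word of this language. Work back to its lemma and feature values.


underlying: gos-bueseg-al
CASE=ki - signalled by the affix gos-
TOR=zo - signalled by the affix -al
check: gosbuesegal -> gosbuosegal
lemma: bueseg; CASE=ki; TOR=zo


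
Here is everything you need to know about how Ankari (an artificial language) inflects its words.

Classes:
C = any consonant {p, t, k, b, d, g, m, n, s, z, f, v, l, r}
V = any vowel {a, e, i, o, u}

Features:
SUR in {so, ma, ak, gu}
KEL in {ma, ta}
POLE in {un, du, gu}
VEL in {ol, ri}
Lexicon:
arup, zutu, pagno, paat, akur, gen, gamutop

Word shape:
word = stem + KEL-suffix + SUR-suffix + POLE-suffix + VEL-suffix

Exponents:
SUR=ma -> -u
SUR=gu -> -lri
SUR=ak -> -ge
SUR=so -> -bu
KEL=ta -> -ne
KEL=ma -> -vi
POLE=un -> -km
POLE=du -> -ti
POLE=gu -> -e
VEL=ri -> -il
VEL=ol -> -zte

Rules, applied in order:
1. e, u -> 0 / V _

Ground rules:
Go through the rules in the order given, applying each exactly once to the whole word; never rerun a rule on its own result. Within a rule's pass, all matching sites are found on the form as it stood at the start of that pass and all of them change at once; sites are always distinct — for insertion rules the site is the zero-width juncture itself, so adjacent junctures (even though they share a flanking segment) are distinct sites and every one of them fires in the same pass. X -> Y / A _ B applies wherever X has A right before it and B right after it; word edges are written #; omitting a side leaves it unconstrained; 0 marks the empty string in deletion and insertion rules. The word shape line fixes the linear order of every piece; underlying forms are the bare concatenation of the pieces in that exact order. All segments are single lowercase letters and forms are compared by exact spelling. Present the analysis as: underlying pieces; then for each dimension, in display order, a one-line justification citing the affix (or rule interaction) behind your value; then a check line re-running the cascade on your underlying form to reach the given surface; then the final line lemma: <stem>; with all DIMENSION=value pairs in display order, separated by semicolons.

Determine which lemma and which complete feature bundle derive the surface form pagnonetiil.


underlying: pagno-ne-u-ti-il
SUR=ma - signalled by the affix -u
KEL=ta - signalled by the affix -ne
POLE=du - signalled by the affix -ti
VEL=ri - signalled by the affix -il
check: pagnoneutiil -> pagnonetiil
lemma: pagno; SUR=ma; KEL=ta; POLE=du; VEL=ri


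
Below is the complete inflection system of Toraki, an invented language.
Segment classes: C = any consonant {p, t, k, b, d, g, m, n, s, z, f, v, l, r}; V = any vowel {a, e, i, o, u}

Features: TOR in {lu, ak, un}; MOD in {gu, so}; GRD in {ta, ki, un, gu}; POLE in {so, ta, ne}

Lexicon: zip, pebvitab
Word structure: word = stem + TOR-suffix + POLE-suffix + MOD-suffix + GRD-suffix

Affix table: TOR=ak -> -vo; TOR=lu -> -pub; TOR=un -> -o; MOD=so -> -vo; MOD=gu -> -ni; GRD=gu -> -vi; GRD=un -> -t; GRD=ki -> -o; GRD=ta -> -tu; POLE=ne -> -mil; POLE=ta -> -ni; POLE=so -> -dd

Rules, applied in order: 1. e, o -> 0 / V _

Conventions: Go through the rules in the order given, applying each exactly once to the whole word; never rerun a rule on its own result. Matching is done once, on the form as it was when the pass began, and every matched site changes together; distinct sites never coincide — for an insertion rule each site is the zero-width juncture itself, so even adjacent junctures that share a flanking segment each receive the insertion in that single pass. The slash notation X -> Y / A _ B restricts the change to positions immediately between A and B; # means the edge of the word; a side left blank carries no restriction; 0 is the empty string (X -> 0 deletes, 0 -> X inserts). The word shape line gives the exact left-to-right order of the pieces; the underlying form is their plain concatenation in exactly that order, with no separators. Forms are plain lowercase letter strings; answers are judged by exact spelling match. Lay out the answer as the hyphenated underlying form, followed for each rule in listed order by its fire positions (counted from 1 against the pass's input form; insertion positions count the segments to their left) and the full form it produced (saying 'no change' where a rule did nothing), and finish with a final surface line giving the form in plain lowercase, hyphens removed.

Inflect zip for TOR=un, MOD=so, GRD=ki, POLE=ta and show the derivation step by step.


underlying: zip-o-ni-vo-o
1. e, o -> 0 / V _: fires at position(s) 9: ziponivo
surface: ziponivo
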